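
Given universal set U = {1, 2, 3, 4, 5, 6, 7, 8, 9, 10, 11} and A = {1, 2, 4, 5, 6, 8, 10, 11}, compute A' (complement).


Universal set U = {1, 2, 3, 4, 5, 6, 7, 8, 9, 10, 11}
Set A = {1, 2, 4, 5, 6, 8, 10, 11}
A' = U \ A = elements in U but not in A
Checking each element of U:
1 (in A, exclude), 2 (in A, exclude), 3 (not in A, include), 4 (in A, exclude), 5 (in A, exclude), 6 (in A, exclude), 7 (not in A, include), 8 (in A, exclude), 9 (not in A, include), 10 (in A, exclude), 11 (in A, exclude)
A' = {3, 7, 9}

{3, 7, 9}


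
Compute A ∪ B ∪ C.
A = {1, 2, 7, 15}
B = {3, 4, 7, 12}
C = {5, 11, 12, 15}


Set A = {1, 2, 7, 15}
Set B = {3, 4, 7, 12}
Set C = {5, 11, 12, 15}
First, A ∪ B = {1, 2, 3, 4, 7, 12, 15}
Then, (A ∪ B) ∪ C = {1, 2, 3, 4, 5, 7, 11, 12, 15}

{1, 2, 3, 4, 5, 7, 11, 12, 15}


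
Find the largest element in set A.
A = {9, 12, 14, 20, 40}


Set A = {9, 12, 14, 20, 40}
Elements in ascending order: 9, 12, 14, 20, 40
The largest element is 40.

40


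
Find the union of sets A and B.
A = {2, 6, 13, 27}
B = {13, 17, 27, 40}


Set A = {2, 6, 13, 27}
Set B = {13, 17, 27, 40}
A ∪ B includes all elements in either set.
Elements from A: {2, 6, 13, 27}
Elements from B not already included: {17, 40}
A ∪ B = {2, 6, 13, 17, 27, 40}

{2, 6, 13, 17, 27, 40}


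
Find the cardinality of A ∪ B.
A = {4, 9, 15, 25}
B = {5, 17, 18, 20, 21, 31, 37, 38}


Set A = {4, 9, 15, 25}, |A| = 4
Set B = {5, 17, 18, 20, 21, 31, 37, 38}, |B| = 8
A ∩ B = {}, |A ∩ B| = 0
|A ∪ B| = |A| + |B| - |A ∩ B| = 4 + 8 - 0 = 12

12


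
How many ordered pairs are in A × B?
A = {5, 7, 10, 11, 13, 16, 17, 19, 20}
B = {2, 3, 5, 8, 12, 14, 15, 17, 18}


Set A = {5, 7, 10, 11, 13, 16, 17, 19, 20} has 9 elements.
Set B = {2, 3, 5, 8, 12, 14, 15, 17, 18} has 9 elements.
|A × B| = |A| × |B| = 9 × 9 = 81

81


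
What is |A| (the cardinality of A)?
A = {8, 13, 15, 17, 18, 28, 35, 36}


Set A = {8, 13, 15, 17, 18, 28, 35, 36}
Listing elements: 8, 13, 15, 17, 18, 28, 35, 36
Counting: 8 elements
|A| = 8

8


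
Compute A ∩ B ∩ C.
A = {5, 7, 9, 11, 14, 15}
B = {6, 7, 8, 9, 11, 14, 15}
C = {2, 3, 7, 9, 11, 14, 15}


Set A = {5, 7, 9, 11, 14, 15}
Set B = {6, 7, 8, 9, 11, 14, 15}
Set C = {2, 3, 7, 9, 11, 14, 15}
First, A ∩ B = {7, 9, 11, 14, 15}
Then, (A ∩ B) ∩ C = {7, 9, 11, 14, 15}

{7, 9, 11, 14, 15}


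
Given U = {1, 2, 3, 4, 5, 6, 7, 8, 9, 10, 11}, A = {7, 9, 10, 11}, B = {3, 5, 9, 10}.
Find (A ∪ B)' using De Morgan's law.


U = {1, 2, 3, 4, 5, 6, 7, 8, 9, 10, 11}
A = {7, 9, 10, 11}, B = {3, 5, 9, 10}
A ∪ B = {3, 5, 7, 9, 10, 11}
(A ∪ B)' = U \ (A ∪ B) = {1, 2, 4, 6, 8}
Verification via A' ∩ B': A' = {1, 2, 3, 4, 5, 6, 8}, B' = {1, 2, 4, 6, 7, 8, 11}
A' ∩ B' = {1, 2, 4, 6, 8} ✓

{1, 2, 4, 6, 8}


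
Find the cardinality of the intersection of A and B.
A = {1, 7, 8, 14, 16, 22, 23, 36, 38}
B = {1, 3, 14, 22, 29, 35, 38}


Set A = {1, 7, 8, 14, 16, 22, 23, 36, 38}
Set B = {1, 3, 14, 22, 29, 35, 38}
A ∩ B = {1, 14, 22, 38}
|A ∩ B| = 4

4


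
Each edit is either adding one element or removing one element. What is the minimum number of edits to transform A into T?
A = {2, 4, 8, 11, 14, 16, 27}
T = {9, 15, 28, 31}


Set A = {2, 4, 8, 11, 14, 16, 27}
Set T = {9, 15, 28, 31}
Elements to remove from A (in A, not in T): {2, 4, 8, 11, 14, 16, 27} → 7 removals
Elements to add to A (in T, not in A): {9, 15, 28, 31} → 4 additions
Total edits = 7 + 4 = 11

11


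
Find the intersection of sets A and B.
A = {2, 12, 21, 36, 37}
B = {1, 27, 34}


Set A = {2, 12, 21, 36, 37}
Set B = {1, 27, 34}
A ∩ B includes only elements in both sets.
Check each element of A against B:
2 ✗, 12 ✗, 21 ✗, 36 ✗, 37 ✗
A ∩ B = {}

{}


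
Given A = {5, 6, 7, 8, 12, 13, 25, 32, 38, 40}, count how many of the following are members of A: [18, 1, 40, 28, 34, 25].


Set A = {5, 6, 7, 8, 12, 13, 25, 32, 38, 40}
Candidates: [18, 1, 40, 28, 34, 25]
Check each candidate:
18 ∉ A, 1 ∉ A, 40 ∈ A, 28 ∉ A, 34 ∉ A, 25 ∈ A
Count of candidates in A: 2

2


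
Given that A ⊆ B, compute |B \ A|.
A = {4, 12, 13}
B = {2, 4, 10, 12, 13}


Set A = {4, 12, 13}, |A| = 3
Set B = {2, 4, 10, 12, 13}, |B| = 5
Since A ⊆ B: B \ A = {2, 10}
|B| - |A| = 5 - 3 = 2

2


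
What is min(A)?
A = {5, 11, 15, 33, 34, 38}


Set A = {5, 11, 15, 33, 34, 38}
Elements in ascending order: 5, 11, 15, 33, 34, 38
The smallest element is 5.

5


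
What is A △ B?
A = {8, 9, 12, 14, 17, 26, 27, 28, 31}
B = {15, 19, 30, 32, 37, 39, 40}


Set A = {8, 9, 12, 14, 17, 26, 27, 28, 31}
Set B = {15, 19, 30, 32, 37, 39, 40}
A △ B = (A \ B) ∪ (B \ A)
Elements in A but not B: {8, 9, 12, 14, 17, 26, 27, 28, 31}
Elements in B but not A: {15, 19, 30, 32, 37, 39, 40}
A △ B = {8, 9, 12, 14, 15, 17, 19, 26, 27, 28, 30, 31, 32, 37, 39, 40}

{8, 9, 12, 14, 15, 17, 19, 26, 27, 28, 30, 31, 32, 37, 39, 40}


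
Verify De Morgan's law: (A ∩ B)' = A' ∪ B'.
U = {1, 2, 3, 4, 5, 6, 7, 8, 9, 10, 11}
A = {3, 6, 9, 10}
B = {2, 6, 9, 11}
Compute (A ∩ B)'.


U = {1, 2, 3, 4, 5, 6, 7, 8, 9, 10, 11}
A = {3, 6, 9, 10}, B = {2, 6, 9, 11}
A ∩ B = {6, 9}
(A ∩ B)' = U \ (A ∩ B) = {1, 2, 3, 4, 5, 7, 8, 10, 11}
Verification via A' ∪ B': A' = {1, 2, 4, 5, 7, 8, 11}, B' = {1, 3, 4, 5, 7, 8, 10}
A' ∪ B' = {1, 2, 3, 4, 5, 7, 8, 10, 11} ✓

{1, 2, 3, 4, 5, 7, 8, 10, 11}


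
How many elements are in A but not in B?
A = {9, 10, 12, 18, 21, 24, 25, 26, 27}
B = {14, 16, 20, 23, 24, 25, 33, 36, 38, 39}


Set A = {9, 10, 12, 18, 21, 24, 25, 26, 27}
Set B = {14, 16, 20, 23, 24, 25, 33, 36, 38, 39}
A \ B = {9, 10, 12, 18, 21, 26, 27}
|A \ B| = 7

7


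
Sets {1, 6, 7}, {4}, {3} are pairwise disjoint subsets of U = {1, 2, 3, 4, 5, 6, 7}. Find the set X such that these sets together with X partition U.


U = {1, 2, 3, 4, 5, 6, 7}
Shown blocks: {1, 6, 7}, {4}, {3}
A partition's blocks are pairwise disjoint and cover U, so the missing block = U \ (union of shown blocks).
Union of shown blocks: {1, 3, 4, 6, 7}
Missing block = U \ (union) = {2, 5}

{2, 5}


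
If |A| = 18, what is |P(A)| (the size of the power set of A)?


The set has 18 elements.
The power set contains all possible subsets.
|P(A)| = 2^|A| = 2^18 = 262144

262144


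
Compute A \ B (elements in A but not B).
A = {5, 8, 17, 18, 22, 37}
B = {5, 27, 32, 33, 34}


Set A = {5, 8, 17, 18, 22, 37}
Set B = {5, 27, 32, 33, 34}
A \ B includes elements in A that are not in B.
Check each element of A:
5 (in B, remove), 8 (not in B, keep), 17 (not in B, keep), 18 (not in B, keep), 22 (not in B, keep), 37 (not in B, keep)
A \ B = {8, 17, 18, 22, 37}

{8, 17, 18, 22, 37}


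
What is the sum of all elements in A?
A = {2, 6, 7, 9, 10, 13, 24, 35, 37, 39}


Set A = {2, 6, 7, 9, 10, 13, 24, 35, 37, 39}
Sum = 2 + 6 + 7 + 9 + 10 + 13 + 24 + 35 + 37 + 39 = 182

182


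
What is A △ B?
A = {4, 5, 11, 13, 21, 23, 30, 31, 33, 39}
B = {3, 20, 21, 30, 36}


Set A = {4, 5, 11, 13, 21, 23, 30, 31, 33, 39}
Set B = {3, 20, 21, 30, 36}
A △ B = (A \ B) ∪ (B \ A)
Elements in A but not B: {4, 5, 11, 13, 23, 31, 33, 39}
Elements in B but not A: {3, 20, 36}
A △ B = {3, 4, 5, 11, 13, 20, 23, 31, 33, 36, 39}

{3, 4, 5, 11, 13, 20, 23, 31, 33, 36, 39}


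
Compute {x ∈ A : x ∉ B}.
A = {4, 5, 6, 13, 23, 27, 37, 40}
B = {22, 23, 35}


Set A = {4, 5, 6, 13, 23, 27, 37, 40}
Set B = {22, 23, 35}
Check each element of A against B:
4 ∉ B (include), 5 ∉ B (include), 6 ∉ B (include), 13 ∉ B (include), 23 ∈ B, 27 ∉ B (include), 37 ∉ B (include), 40 ∉ B (include)
Elements of A not in B: {4, 5, 6, 13, 27, 37, 40}

{4, 5, 6, 13, 27, 37, 40}


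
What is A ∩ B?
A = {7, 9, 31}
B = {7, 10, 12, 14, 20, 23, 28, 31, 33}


Set A = {7, 9, 31}
Set B = {7, 10, 12, 14, 20, 23, 28, 31, 33}
A ∩ B includes only elements in both sets.
Check each element of A against B:
7 ✓, 9 ✗, 31 ✓
A ∩ B = {7, 31}

{7, 31}


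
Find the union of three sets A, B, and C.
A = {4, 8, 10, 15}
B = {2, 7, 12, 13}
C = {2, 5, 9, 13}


Set A = {4, 8, 10, 15}
Set B = {2, 7, 12, 13}
Set C = {2, 5, 9, 13}
First, A ∪ B = {2, 4, 7, 8, 10, 12, 13, 15}
Then, (A ∪ B) ∪ C = {2, 4, 5, 7, 8, 9, 10, 12, 13, 15}

{2, 4, 5, 7, 8, 9, 10, 12, 13, 15}


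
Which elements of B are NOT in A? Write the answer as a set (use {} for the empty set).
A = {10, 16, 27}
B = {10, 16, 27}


Set A = {10, 16, 27}
Set B = {10, 16, 27}
Check each element of B against A:
10 ∈ A, 16 ∈ A, 27 ∈ A
Elements of B not in A: {}

{}


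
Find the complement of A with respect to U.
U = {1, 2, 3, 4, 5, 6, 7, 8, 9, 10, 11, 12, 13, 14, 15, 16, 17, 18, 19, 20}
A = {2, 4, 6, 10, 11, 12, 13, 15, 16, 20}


Universal set U = {1, 2, 3, 4, 5, 6, 7, 8, 9, 10, 11, 12, 13, 14, 15, 16, 17, 18, 19, 20}
Set A = {2, 4, 6, 10, 11, 12, 13, 15, 16, 20}
A' = U \ A = elements in U but not in A
Checking each element of U:
1 (not in A, include), 2 (in A, exclude), 3 (not in A, include), 4 (in A, exclude), 5 (not in A, include), 6 (in A, exclude), 7 (not in A, include), 8 (not in A, include), 9 (not in A, include), 10 (in A, exclude), 11 (in A, exclude), 12 (in A, exclude), 13 (in A, exclude), 14 (not in A, include), 15 (in A, exclude), 16 (in A, exclude), 17 (not in A, include), 18 (not in A, include), 19 (not in A, include), 20 (in A, exclude)
A' = {1, 3, 5, 7, 8, 9, 14, 17, 18, 19}

{1, 3, 5, 7, 8, 9, 14, 17, 18, 19}


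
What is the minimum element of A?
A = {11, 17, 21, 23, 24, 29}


Set A = {11, 17, 21, 23, 24, 29}
Elements in ascending order: 11, 17, 21, 23, 24, 29
The smallest element is 11.

11


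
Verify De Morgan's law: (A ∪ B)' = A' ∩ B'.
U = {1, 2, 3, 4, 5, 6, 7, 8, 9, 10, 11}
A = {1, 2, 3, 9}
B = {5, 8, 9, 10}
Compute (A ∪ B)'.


U = {1, 2, 3, 4, 5, 6, 7, 8, 9, 10, 11}
A = {1, 2, 3, 9}, B = {5, 8, 9, 10}
A ∪ B = {1, 2, 3, 5, 8, 9, 10}
(A ∪ B)' = U \ (A ∪ B) = {4, 6, 7, 11}
Verification via A' ∩ B': A' = {4, 5, 6, 7, 8, 10, 11}, B' = {1, 2, 3, 4, 6, 7, 11}
A' ∩ B' = {4, 6, 7, 11} ✓

{4, 6, 7, 11}


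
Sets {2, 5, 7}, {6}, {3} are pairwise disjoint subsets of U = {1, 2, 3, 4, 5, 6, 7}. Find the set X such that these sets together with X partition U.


U = {1, 2, 3, 4, 5, 6, 7}
Shown blocks: {2, 5, 7}, {6}, {3}
A partition's blocks are pairwise disjoint and cover U, so the missing block = U \ (union of shown blocks).
Union of shown blocks: {2, 3, 5, 6, 7}
Missing block = U \ (union) = {1, 4}

{1, 4}


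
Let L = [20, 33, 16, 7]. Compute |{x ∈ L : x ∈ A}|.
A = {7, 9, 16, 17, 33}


Set A = {7, 9, 16, 17, 33}
Candidates: [20, 33, 16, 7]
Check each candidate:
20 ∉ A, 33 ∈ A, 16 ∈ A, 7 ∈ A
Count of candidates in A: 3

3


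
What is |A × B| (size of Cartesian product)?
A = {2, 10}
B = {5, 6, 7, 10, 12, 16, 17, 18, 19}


Set A = {2, 10} has 2 elements.
Set B = {5, 6, 7, 10, 12, 16, 17, 18, 19} has 9 elements.
|A × B| = |A| × |B| = 2 × 9 = 18

18


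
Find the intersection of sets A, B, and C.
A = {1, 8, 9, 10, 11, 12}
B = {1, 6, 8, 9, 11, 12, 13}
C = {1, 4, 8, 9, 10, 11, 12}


Set A = {1, 8, 9, 10, 11, 12}
Set B = {1, 6, 8, 9, 11, 12, 13}
Set C = {1, 4, 8, 9, 10, 11, 12}
First, A ∩ B = {1, 8, 9, 11, 12}
Then, (A ∩ B) ∩ C = {1, 8, 9, 11, 12}

{1, 8, 9, 11, 12}


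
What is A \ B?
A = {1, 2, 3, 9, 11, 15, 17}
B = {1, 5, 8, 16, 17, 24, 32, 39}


Set A = {1, 2, 3, 9, 11, 15, 17}
Set B = {1, 5, 8, 16, 17, 24, 32, 39}
A \ B includes elements in A that are not in B.
Check each element of A:
1 (in B, remove), 2 (not in B, keep), 3 (not in B, keep), 9 (not in B, keep), 11 (not in B, keep), 15 (not in B, keep), 17 (in B, remove)
A \ B = {2, 3, 9, 11, 15}

{2, 3, 9, 11, 15}


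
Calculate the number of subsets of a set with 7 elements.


The set has 7 elements.
The power set contains all possible subsets.
|P(A)| = 2^|A| = 2^7 = 128

128


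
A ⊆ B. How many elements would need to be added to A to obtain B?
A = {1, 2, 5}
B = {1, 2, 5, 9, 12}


Set A = {1, 2, 5}, |A| = 3
Set B = {1, 2, 5, 9, 12}, |B| = 5
Since A ⊆ B: B \ A = {9, 12}
|B| - |A| = 5 - 3 = 2

2


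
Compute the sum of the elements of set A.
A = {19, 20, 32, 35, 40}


Set A = {19, 20, 32, 35, 40}
Sum = 19 + 20 + 32 + 35 + 40 = 146

146


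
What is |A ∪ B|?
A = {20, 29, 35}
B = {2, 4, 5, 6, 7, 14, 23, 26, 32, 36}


Set A = {20, 29, 35}, |A| = 3
Set B = {2, 4, 5, 6, 7, 14, 23, 26, 32, 36}, |B| = 10
A ∩ B = {}, |A ∩ B| = 0
|A ∪ B| = |A| + |B| - |A ∩ B| = 3 + 10 - 0 = 13

13


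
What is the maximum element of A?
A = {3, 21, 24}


Set A = {3, 21, 24}
Elements in ascending order: 3, 21, 24
The largest element is 24.

24


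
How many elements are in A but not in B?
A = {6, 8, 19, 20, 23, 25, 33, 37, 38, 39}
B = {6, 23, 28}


Set A = {6, 8, 19, 20, 23, 25, 33, 37, 38, 39}
Set B = {6, 23, 28}
A \ B = {8, 19, 20, 25, 33, 37, 38, 39}
|A \ B| = 8

8


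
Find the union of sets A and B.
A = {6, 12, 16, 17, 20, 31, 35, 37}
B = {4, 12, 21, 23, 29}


Set A = {6, 12, 16, 17, 20, 31, 35, 37}
Set B = {4, 12, 21, 23, 29}
A ∪ B includes all elements in either set.
Elements from A: {6, 12, 16, 17, 20, 31, 35, 37}
Elements from B not already included: {4, 21, 23, 29}
A ∪ B = {4, 6, 12, 16, 17, 20, 21, 23, 29, 31, 35, 37}

{4, 6, 12, 16, 17, 20, 21, 23, 29, 31, 35, 37}


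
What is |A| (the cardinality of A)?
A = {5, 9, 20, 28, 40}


Set A = {5, 9, 20, 28, 40}
Listing elements: 5, 9, 20, 28, 40
Counting: 5 elements
|A| = 5

5


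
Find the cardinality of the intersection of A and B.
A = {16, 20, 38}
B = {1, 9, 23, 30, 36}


Set A = {16, 20, 38}
Set B = {1, 9, 23, 30, 36}
A ∩ B = {}
|A ∩ B| = 0

0


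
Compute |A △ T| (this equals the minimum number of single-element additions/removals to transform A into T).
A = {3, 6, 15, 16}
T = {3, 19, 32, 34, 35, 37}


Set A = {3, 6, 15, 16}
Set T = {3, 19, 32, 34, 35, 37}
Elements to remove from A (in A, not in T): {6, 15, 16} → 3 removals
Elements to add to A (in T, not in A): {19, 32, 34, 35, 37} → 5 additions
Total edits = 3 + 5 = 8

8


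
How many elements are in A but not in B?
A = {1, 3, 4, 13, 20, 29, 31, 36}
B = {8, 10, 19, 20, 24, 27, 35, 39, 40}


Set A = {1, 3, 4, 13, 20, 29, 31, 36}
Set B = {8, 10, 19, 20, 24, 27, 35, 39, 40}
A \ B = {1, 3, 4, 13, 29, 31, 36}
|A \ B| = 7

7


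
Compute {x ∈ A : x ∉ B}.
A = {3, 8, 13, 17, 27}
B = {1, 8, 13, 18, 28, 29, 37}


Set A = {3, 8, 13, 17, 27}
Set B = {1, 8, 13, 18, 28, 29, 37}
Check each element of A against B:
3 ∉ B (include), 8 ∈ B, 13 ∈ B, 17 ∉ B (include), 27 ∉ B (include)
Elements of A not in B: {3, 17, 27}

{3, 17, 27}


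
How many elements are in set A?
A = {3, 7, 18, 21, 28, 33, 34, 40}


Set A = {3, 7, 18, 21, 28, 33, 34, 40}
Listing elements: 3, 7, 18, 21, 28, 33, 34, 40
Counting: 8 elements
|A| = 8

8


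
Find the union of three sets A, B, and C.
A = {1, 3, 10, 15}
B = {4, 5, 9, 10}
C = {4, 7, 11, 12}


Set A = {1, 3, 10, 15}
Set B = {4, 5, 9, 10}
Set C = {4, 7, 11, 12}
First, A ∪ B = {1, 3, 4, 5, 9, 10, 15}
Then, (A ∪ B) ∪ C = {1, 3, 4, 5, 7, 9, 10, 11, 12, 15}

{1, 3, 4, 5, 7, 9, 10, 11, 12, 15}


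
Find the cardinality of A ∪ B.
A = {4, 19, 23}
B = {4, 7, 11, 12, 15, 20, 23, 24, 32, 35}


Set A = {4, 19, 23}, |A| = 3
Set B = {4, 7, 11, 12, 15, 20, 23, 24, 32, 35}, |B| = 10
A ∩ B = {4, 23}, |A ∩ B| = 2
|A ∪ B| = |A| + |B| - |A ∩ B| = 3 + 10 - 2 = 11

11


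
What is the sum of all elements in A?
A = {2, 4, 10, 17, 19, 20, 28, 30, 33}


Set A = {2, 4, 10, 17, 19, 20, 28, 30, 33}
Sum = 2 + 4 + 10 + 17 + 19 + 20 + 28 + 30 + 33 = 163

163


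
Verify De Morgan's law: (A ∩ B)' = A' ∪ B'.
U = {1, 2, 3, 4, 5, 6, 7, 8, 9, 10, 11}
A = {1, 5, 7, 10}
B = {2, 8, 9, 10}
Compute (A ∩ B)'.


U = {1, 2, 3, 4, 5, 6, 7, 8, 9, 10, 11}
A = {1, 5, 7, 10}, B = {2, 8, 9, 10}
A ∩ B = {10}
(A ∩ B)' = U \ (A ∩ B) = {1, 2, 3, 4, 5, 6, 7, 8, 9, 11}
Verification via A' ∪ B': A' = {2, 3, 4, 6, 8, 9, 11}, B' = {1, 3, 4, 5, 6, 7, 11}
A' ∪ B' = {1, 2, 3, 4, 5, 6, 7, 8, 9, 11} ✓

{1, 2, 3, 4, 5, 6, 7, 8, 9, 11}


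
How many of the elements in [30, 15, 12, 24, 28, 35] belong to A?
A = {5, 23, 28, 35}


Set A = {5, 23, 28, 35}
Candidates: [30, 15, 12, 24, 28, 35]
Check each candidate:
30 ∉ A, 15 ∉ A, 12 ∉ A, 24 ∉ A, 28 ∈ A, 35 ∈ A
Count of candidates in A: 2

2


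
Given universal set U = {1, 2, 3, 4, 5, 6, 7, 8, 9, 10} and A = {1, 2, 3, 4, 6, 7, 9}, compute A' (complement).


Universal set U = {1, 2, 3, 4, 5, 6, 7, 8, 9, 10}
Set A = {1, 2, 3, 4, 6, 7, 9}
A' = U \ A = elements in U but not in A
Checking each element of U:
1 (in A, exclude), 2 (in A, exclude), 3 (in A, exclude), 4 (in A, exclude), 5 (not in A, include), 6 (in A, exclude), 7 (in A, exclude), 8 (not in A, include), 9 (in A, exclude), 10 (not in A, include)
A' = {5, 8, 10}

{5, 8, 10}


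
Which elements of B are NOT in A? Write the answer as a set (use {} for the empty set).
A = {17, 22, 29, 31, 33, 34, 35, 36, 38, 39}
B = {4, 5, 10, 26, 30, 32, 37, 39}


Set A = {17, 22, 29, 31, 33, 34, 35, 36, 38, 39}
Set B = {4, 5, 10, 26, 30, 32, 37, 39}
Check each element of B against A:
4 ∉ A (include), 5 ∉ A (include), 10 ∉ A (include), 26 ∉ A (include), 30 ∉ A (include), 32 ∉ A (include), 37 ∉ A (include), 39 ∈ A
Elements of B not in A: {4, 5, 10, 26, 30, 32, 37}

{4, 5, 10, 26, 30, 32, 37}


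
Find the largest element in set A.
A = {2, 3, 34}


Set A = {2, 3, 34}
Elements in ascending order: 2, 3, 34
The largest element is 34.

34


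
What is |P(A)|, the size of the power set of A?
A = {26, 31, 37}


Set A = {26, 31, 37}
|A| = 3
The power set P(A) contains all subsets of A.
|P(A)| = 2^|A| = 2^3 = 8

8


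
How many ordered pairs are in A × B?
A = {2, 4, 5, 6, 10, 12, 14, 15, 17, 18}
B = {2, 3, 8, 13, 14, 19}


Set A = {2, 4, 5, 6, 10, 12, 14, 15, 17, 18} has 10 elements.
Set B = {2, 3, 8, 13, 14, 19} has 6 elements.
|A × B| = |A| × |B| = 10 × 6 = 60

60


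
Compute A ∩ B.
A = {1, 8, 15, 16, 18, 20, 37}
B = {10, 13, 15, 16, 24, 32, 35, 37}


Set A = {1, 8, 15, 16, 18, 20, 37}
Set B = {10, 13, 15, 16, 24, 32, 35, 37}
A ∩ B includes only elements in both sets.
Check each element of A against B:
1 ✗, 8 ✗, 15 ✓, 16 ✓, 18 ✗, 20 ✗, 37 ✓
A ∩ B = {15, 16, 37}

{15, 16, 37}


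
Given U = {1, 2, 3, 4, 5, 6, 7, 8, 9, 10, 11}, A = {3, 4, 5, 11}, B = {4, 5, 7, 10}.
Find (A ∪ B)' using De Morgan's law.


U = {1, 2, 3, 4, 5, 6, 7, 8, 9, 10, 11}
A = {3, 4, 5, 11}, B = {4, 5, 7, 10}
A ∪ B = {3, 4, 5, 7, 10, 11}
(A ∪ B)' = U \ (A ∪ B) = {1, 2, 6, 8, 9}
Verification via A' ∩ B': A' = {1, 2, 6, 7, 8, 9, 10}, B' = {1, 2, 3, 6, 8, 9, 11}
A' ∩ B' = {1, 2, 6, 8, 9} ✓

{1, 2, 6, 8, 9}


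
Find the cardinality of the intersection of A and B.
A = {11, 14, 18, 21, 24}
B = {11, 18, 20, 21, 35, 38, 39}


Set A = {11, 14, 18, 21, 24}
Set B = {11, 18, 20, 21, 35, 38, 39}
A ∩ B = {11, 18, 21}
|A ∩ B| = 3

3


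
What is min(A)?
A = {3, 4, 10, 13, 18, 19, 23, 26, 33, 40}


Set A = {3, 4, 10, 13, 18, 19, 23, 26, 33, 40}
Elements in ascending order: 3, 4, 10, 13, 18, 19, 23, 26, 33, 40
The smallest element is 3.

3


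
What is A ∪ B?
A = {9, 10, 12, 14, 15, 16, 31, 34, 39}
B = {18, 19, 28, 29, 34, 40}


Set A = {9, 10, 12, 14, 15, 16, 31, 34, 39}
Set B = {18, 19, 28, 29, 34, 40}
A ∪ B includes all elements in either set.
Elements from A: {9, 10, 12, 14, 15, 16, 31, 34, 39}
Elements from B not already included: {18, 19, 28, 29, 40}
A ∪ B = {9, 10, 12, 14, 15, 16, 18, 19, 28, 29, 31, 34, 39, 40}

{9, 10, 12, 14, 15, 16, 18, 19, 28, 29, 31, 34, 39, 40}


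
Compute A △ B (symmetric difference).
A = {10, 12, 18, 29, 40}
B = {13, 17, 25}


Set A = {10, 12, 18, 29, 40}
Set B = {13, 17, 25}
A △ B = (A \ B) ∪ (B \ A)
Elements in A but not B: {10, 12, 18, 29, 40}
Elements in B but not A: {13, 17, 25}
A △ B = {10, 12, 13, 17, 18, 25, 29, 40}

{10, 12, 13, 17, 18, 25, 29, 40}


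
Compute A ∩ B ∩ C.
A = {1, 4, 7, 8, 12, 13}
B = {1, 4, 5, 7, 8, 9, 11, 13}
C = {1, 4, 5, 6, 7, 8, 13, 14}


Set A = {1, 4, 7, 8, 12, 13}
Set B = {1, 4, 5, 7, 8, 9, 11, 13}
Set C = {1, 4, 5, 6, 7, 8, 13, 14}
First, A ∩ B = {1, 4, 7, 8, 13}
Then, (A ∩ B) ∩ C = {1, 4, 7, 8, 13}

{1, 4, 7, 8, 13}


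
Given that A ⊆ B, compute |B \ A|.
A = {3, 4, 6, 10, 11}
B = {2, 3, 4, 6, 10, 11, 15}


Set A = {3, 4, 6, 10, 11}, |A| = 5
Set B = {2, 3, 4, 6, 10, 11, 15}, |B| = 7
Since A ⊆ B: B \ A = {2, 15}
|B| - |A| = 7 - 5 = 2

2


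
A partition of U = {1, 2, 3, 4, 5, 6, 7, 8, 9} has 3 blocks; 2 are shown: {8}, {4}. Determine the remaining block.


U = {1, 2, 3, 4, 5, 6, 7, 8, 9}
Shown blocks: {8}, {4}
A partition's blocks are pairwise disjoint and cover U, so the missing block = U \ (union of shown blocks).
Union of shown blocks: {4, 8}
Missing block = U \ (union) = {1, 2, 3, 5, 6, 7, 9}

{1, 2, 3, 5, 6, 7, 9}


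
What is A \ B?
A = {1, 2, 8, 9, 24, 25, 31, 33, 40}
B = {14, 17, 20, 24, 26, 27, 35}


Set A = {1, 2, 8, 9, 24, 25, 31, 33, 40}
Set B = {14, 17, 20, 24, 26, 27, 35}
A \ B includes elements in A that are not in B.
Check each element of A:
1 (not in B, keep), 2 (not in B, keep), 8 (not in B, keep), 9 (not in B, keep), 24 (in B, remove), 25 (not in B, keep), 31 (not in B, keep), 33 (not in B, keep), 40 (not in B, keep)
A \ B = {1, 2, 8, 9, 25, 31, 33, 40}

{1, 2, 8, 9, 25, 31, 33, 40}


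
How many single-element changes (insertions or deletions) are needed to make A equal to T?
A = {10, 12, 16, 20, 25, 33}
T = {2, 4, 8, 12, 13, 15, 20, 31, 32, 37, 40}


Set A = {10, 12, 16, 20, 25, 33}
Set T = {2, 4, 8, 12, 13, 15, 20, 31, 32, 37, 40}
Elements to remove from A (in A, not in T): {10, 16, 25, 33} → 4 removals
Elements to add to A (in T, not in A): {2, 4, 8, 13, 15, 31, 32, 37, 40} → 9 additions
Total edits = 4 + 9 = 13

13


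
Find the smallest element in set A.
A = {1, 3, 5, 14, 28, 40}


Set A = {1, 3, 5, 14, 28, 40}
Elements in ascending order: 1, 3, 5, 14, 28, 40
The smallest element is 1.

1


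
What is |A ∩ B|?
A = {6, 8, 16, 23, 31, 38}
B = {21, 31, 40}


Set A = {6, 8, 16, 23, 31, 38}
Set B = {21, 31, 40}
A ∩ B = {31}
|A ∩ B| = 1

1


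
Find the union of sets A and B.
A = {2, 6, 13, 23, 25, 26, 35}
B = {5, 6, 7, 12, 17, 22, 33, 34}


Set A = {2, 6, 13, 23, 25, 26, 35}
Set B = {5, 6, 7, 12, 17, 22, 33, 34}
A ∪ B includes all elements in either set.
Elements from A: {2, 6, 13, 23, 25, 26, 35}
Elements from B not already included: {5, 7, 12, 17, 22, 33, 34}
A ∪ B = {2, 5, 6, 7, 12, 13, 17, 22, 23, 25, 26, 33, 34, 35}

{2, 5, 6, 7, 12, 13, 17, 22, 23, 25, 26, 33, 34, 35}


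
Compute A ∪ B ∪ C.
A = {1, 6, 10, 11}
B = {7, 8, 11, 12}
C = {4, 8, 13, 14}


Set A = {1, 6, 10, 11}
Set B = {7, 8, 11, 12}
Set C = {4, 8, 13, 14}
First, A ∪ B = {1, 6, 7, 8, 10, 11, 12}
Then, (A ∪ B) ∪ C = {1, 4, 6, 7, 8, 10, 11, 12, 13, 14}

{1, 4, 6, 7, 8, 10, 11, 12, 13, 14}


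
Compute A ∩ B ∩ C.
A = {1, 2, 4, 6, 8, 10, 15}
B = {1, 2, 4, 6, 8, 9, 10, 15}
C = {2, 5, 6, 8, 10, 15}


Set A = {1, 2, 4, 6, 8, 10, 15}
Set B = {1, 2, 4, 6, 8, 9, 10, 15}
Set C = {2, 5, 6, 8, 10, 15}
First, A ∩ B = {1, 2, 4, 6, 8, 10, 15}
Then, (A ∩ B) ∩ C = {2, 6, 8, 10, 15}

{2, 6, 8, 10, 15}


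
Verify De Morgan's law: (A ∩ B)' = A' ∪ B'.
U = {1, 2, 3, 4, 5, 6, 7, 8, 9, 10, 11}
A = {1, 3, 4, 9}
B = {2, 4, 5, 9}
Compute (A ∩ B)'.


U = {1, 2, 3, 4, 5, 6, 7, 8, 9, 10, 11}
A = {1, 3, 4, 9}, B = {2, 4, 5, 9}
A ∩ B = {4, 9}
(A ∩ B)' = U \ (A ∩ B) = {1, 2, 3, 5, 6, 7, 8, 10, 11}
Verification via A' ∪ B': A' = {2, 5, 6, 7, 8, 10, 11}, B' = {1, 3, 6, 7, 8, 10, 11}
A' ∪ B' = {1, 2, 3, 5, 6, 7, 8, 10, 11} ✓

{1, 2, 3, 5, 6, 7, 8, 10, 11}


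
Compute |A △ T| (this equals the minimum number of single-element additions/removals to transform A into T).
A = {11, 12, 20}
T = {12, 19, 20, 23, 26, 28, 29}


Set A = {11, 12, 20}
Set T = {12, 19, 20, 23, 26, 28, 29}
Elements to remove from A (in A, not in T): {11} → 1 removals
Elements to add to A (in T, not in A): {19, 23, 26, 28, 29} → 5 additions
Total edits = 1 + 5 = 6

6


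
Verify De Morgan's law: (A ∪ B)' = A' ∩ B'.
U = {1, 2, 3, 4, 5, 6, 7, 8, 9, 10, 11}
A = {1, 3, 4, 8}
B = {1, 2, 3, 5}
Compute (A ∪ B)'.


U = {1, 2, 3, 4, 5, 6, 7, 8, 9, 10, 11}
A = {1, 3, 4, 8}, B = {1, 2, 3, 5}
A ∪ B = {1, 2, 3, 4, 5, 8}
(A ∪ B)' = U \ (A ∪ B) = {6, 7, 9, 10, 11}
Verification via A' ∩ B': A' = {2, 5, 6, 7, 9, 10, 11}, B' = {4, 6, 7, 8, 9, 10, 11}
A' ∩ B' = {6, 7, 9, 10, 11} ✓

{6, 7, 9, 10, 11}


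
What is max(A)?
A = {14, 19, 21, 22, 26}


Set A = {14, 19, 21, 22, 26}
Elements in ascending order: 14, 19, 21, 22, 26
The largest element is 26.

26


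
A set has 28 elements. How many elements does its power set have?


The set has 28 elements.
The power set contains all possible subsets.
|P(A)| = 2^|A| = 2^28 = 268435456

268435456


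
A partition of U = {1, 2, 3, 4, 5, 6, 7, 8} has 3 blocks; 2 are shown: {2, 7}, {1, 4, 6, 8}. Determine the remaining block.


U = {1, 2, 3, 4, 5, 6, 7, 8}
Shown blocks: {2, 7}, {1, 4, 6, 8}
A partition's blocks are pairwise disjoint and cover U, so the missing block = U \ (union of shown blocks).
Union of shown blocks: {1, 2, 4, 6, 7, 8}
Missing block = U \ (union) = {3, 5}

{3, 5}


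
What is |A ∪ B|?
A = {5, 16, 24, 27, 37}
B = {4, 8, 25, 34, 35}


Set A = {5, 16, 24, 27, 37}, |A| = 5
Set B = {4, 8, 25, 34, 35}, |B| = 5
A ∩ B = {}, |A ∩ B| = 0
|A ∪ B| = |A| + |B| - |A ∩ B| = 5 + 5 - 0 = 10

10


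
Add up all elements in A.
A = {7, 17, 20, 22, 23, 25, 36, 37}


Set A = {7, 17, 20, 22, 23, 25, 36, 37}
Sum = 7 + 17 + 20 + 22 + 23 + 25 + 36 + 37 = 187

187


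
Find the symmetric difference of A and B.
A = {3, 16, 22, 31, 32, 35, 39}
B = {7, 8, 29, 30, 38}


Set A = {3, 16, 22, 31, 32, 35, 39}
Set B = {7, 8, 29, 30, 38}
A △ B = (A \ B) ∪ (B \ A)
Elements in A but not B: {3, 16, 22, 31, 32, 35, 39}
Elements in B but not A: {7, 8, 29, 30, 38}
A △ B = {3, 7, 8, 16, 22, 29, 30, 31, 32, 35, 38, 39}

{3, 7, 8, 16, 22, 29, 30, 31, 32, 35, 38, 39}


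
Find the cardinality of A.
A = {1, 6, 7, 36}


Set A = {1, 6, 7, 36}
Listing elements: 1, 6, 7, 36
Counting: 4 elements
|A| = 4

4


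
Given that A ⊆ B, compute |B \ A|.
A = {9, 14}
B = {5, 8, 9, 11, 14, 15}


Set A = {9, 14}, |A| = 2
Set B = {5, 8, 9, 11, 14, 15}, |B| = 6
Since A ⊆ B: B \ A = {5, 8, 11, 15}
|B| - |A| = 6 - 2 = 4

4


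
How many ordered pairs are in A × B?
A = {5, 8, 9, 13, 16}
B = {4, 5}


Set A = {5, 8, 9, 13, 16} has 5 elements.
Set B = {4, 5} has 2 elements.
|A × B| = |A| × |B| = 5 × 2 = 10

10


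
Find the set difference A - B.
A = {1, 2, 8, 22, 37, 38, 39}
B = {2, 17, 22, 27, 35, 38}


Set A = {1, 2, 8, 22, 37, 38, 39}
Set B = {2, 17, 22, 27, 35, 38}
A \ B includes elements in A that are not in B.
Check each element of A:
1 (not in B, keep), 2 (in B, remove), 8 (not in B, keep), 22 (in B, remove), 37 (not in B, keep), 38 (in B, remove), 39 (not in B, keep)
A \ B = {1, 8, 37, 39}

{1, 8, 37, 39}


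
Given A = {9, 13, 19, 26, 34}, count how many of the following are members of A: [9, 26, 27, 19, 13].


Set A = {9, 13, 19, 26, 34}
Candidates: [9, 26, 27, 19, 13]
Check each candidate:
9 ∈ A, 26 ∈ A, 27 ∉ A, 19 ∈ A, 13 ∈ A
Count of candidates in A: 4

4


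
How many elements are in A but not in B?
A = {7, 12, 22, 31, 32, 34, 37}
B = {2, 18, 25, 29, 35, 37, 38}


Set A = {7, 12, 22, 31, 32, 34, 37}
Set B = {2, 18, 25, 29, 35, 37, 38}
A \ B = {7, 12, 22, 31, 32, 34}
|A \ B| = 6

6


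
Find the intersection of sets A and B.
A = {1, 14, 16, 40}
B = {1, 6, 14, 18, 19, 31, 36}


Set A = {1, 14, 16, 40}
Set B = {1, 6, 14, 18, 19, 31, 36}
A ∩ B includes only elements in both sets.
Check each element of A against B:
1 ✓, 14 ✓, 16 ✗, 40 ✗
A ∩ B = {1, 14}

{1, 14}


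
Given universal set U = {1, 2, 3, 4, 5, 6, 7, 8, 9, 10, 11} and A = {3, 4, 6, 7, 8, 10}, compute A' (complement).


Universal set U = {1, 2, 3, 4, 5, 6, 7, 8, 9, 10, 11}
Set A = {3, 4, 6, 7, 8, 10}
A' = U \ A = elements in U but not in A
Checking each element of U:
1 (not in A, include), 2 (not in A, include), 3 (in A, exclude), 4 (in A, exclude), 5 (not in A, include), 6 (in A, exclude), 7 (in A, exclude), 8 (in A, exclude), 9 (not in A, include), 10 (in A, exclude), 11 (not in A, include)
A' = {1, 2, 5, 9, 11}

{1, 2, 5, 9, 11}


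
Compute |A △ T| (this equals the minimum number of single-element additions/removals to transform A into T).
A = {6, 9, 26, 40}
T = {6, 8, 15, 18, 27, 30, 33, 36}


Set A = {6, 9, 26, 40}
Set T = {6, 8, 15, 18, 27, 30, 33, 36}
Elements to remove from A (in A, not in T): {9, 26, 40} → 3 removals
Elements to add to A (in T, not in A): {8, 15, 18, 27, 30, 33, 36} → 7 additions
Total edits = 3 + 7 = 10

10


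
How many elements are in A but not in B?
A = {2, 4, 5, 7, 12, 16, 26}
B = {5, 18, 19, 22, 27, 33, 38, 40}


Set A = {2, 4, 5, 7, 12, 16, 26}
Set B = {5, 18, 19, 22, 27, 33, 38, 40}
A \ B = {2, 4, 7, 12, 16, 26}
|A \ B| = 6

6


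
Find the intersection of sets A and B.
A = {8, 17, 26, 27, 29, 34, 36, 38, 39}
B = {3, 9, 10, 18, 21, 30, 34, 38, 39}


Set A = {8, 17, 26, 27, 29, 34, 36, 38, 39}
Set B = {3, 9, 10, 18, 21, 30, 34, 38, 39}
A ∩ B includes only elements in both sets.
Check each element of A against B:
8 ✗, 17 ✗, 26 ✗, 27 ✗, 29 ✗, 34 ✓, 36 ✗, 38 ✓, 39 ✓
A ∩ B = {34, 38, 39}

{34, 38, 39}


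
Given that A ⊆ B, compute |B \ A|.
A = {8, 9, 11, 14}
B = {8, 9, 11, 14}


Set A = {8, 9, 11, 14}, |A| = 4
Set B = {8, 9, 11, 14}, |B| = 4
Since A ⊆ B: B \ A = {}
|B| - |A| = 4 - 4 = 0

0


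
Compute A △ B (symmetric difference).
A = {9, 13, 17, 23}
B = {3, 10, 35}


Set A = {9, 13, 17, 23}
Set B = {3, 10, 35}
A △ B = (A \ B) ∪ (B \ A)
Elements in A but not B: {9, 13, 17, 23}
Elements in B but not A: {3, 10, 35}
A △ B = {3, 9, 10, 13, 17, 23, 35}

{3, 9, 10, 13, 17, 23, 35}


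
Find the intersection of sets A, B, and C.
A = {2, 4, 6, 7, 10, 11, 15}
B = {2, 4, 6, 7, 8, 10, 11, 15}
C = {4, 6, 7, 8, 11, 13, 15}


Set A = {2, 4, 6, 7, 10, 11, 15}
Set B = {2, 4, 6, 7, 8, 10, 11, 15}
Set C = {4, 6, 7, 8, 11, 13, 15}
First, A ∩ B = {2, 4, 6, 7, 10, 11, 15}
Then, (A ∩ B) ∩ C = {4, 6, 7, 11, 15}

{4, 6, 7, 11, 15}


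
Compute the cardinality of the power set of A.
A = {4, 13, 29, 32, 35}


Set A = {4, 13, 29, 32, 35}
|A| = 5
The power set P(A) contains all subsets of A.
|P(A)| = 2^|A| = 2^5 = 32

32


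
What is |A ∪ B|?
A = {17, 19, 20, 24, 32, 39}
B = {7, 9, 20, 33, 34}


Set A = {17, 19, 20, 24, 32, 39}, |A| = 6
Set B = {7, 9, 20, 33, 34}, |B| = 5
A ∩ B = {20}, |A ∩ B| = 1
|A ∪ B| = |A| + |B| - |A ∩ B| = 6 + 5 - 1 = 10

10


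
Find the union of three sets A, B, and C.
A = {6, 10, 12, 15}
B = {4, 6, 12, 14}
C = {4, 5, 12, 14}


Set A = {6, 10, 12, 15}
Set B = {4, 6, 12, 14}
Set C = {4, 5, 12, 14}
First, A ∪ B = {4, 6, 10, 12, 14, 15}
Then, (A ∪ B) ∪ C = {4, 5, 6, 10, 12, 14, 15}

{4, 5, 6, 10, 12, 14, 15}


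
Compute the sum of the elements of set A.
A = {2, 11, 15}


Set A = {2, 11, 15}
Sum = 2 + 11 + 15 = 28

28


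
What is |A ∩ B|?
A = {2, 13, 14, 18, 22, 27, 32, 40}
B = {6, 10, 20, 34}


Set A = {2, 13, 14, 18, 22, 27, 32, 40}
Set B = {6, 10, 20, 34}
A ∩ B = {}
|A ∩ B| = 0

0


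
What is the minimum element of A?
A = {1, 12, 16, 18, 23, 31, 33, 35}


Set A = {1, 12, 16, 18, 23, 31, 33, 35}
Elements in ascending order: 1, 12, 16, 18, 23, 31, 33, 35
The smallest element is 1.

1


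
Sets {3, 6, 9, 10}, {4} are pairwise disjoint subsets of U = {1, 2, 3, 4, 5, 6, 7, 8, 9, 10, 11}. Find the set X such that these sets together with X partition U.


U = {1, 2, 3, 4, 5, 6, 7, 8, 9, 10, 11}
Shown blocks: {3, 6, 9, 10}, {4}
A partition's blocks are pairwise disjoint and cover U, so the missing block = U \ (union of shown blocks).
Union of shown blocks: {3, 4, 6, 9, 10}
Missing block = U \ (union) = {1, 2, 5, 7, 8, 11}

{1, 2, 5, 7, 8, 11}


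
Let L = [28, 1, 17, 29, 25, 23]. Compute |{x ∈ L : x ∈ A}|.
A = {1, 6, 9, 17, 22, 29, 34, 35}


Set A = {1, 6, 9, 17, 22, 29, 34, 35}
Candidates: [28, 1, 17, 29, 25, 23]
Check each candidate:
28 ∉ A, 1 ∈ A, 17 ∈ A, 29 ∈ A, 25 ∉ A, 23 ∉ A
Count of candidates in A: 3

3


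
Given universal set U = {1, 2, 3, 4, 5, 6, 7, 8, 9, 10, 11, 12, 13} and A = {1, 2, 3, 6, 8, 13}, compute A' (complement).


Universal set U = {1, 2, 3, 4, 5, 6, 7, 8, 9, 10, 11, 12, 13}
Set A = {1, 2, 3, 6, 8, 13}
A' = U \ A = elements in U but not in A
Checking each element of U:
1 (in A, exclude), 2 (in A, exclude), 3 (in A, exclude), 4 (not in A, include), 5 (not in A, include), 6 (in A, exclude), 7 (not in A, include), 8 (in A, exclude), 9 (not in A, include), 10 (not in A, include), 11 (not in A, include), 12 (not in A, include), 13 (in A, exclude)
A' = {4, 5, 7, 9, 10, 11, 12}

{4, 5, 7, 9, 10, 11, 12}


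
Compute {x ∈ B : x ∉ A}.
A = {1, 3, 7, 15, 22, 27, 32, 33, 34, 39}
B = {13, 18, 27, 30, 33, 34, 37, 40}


Set A = {1, 3, 7, 15, 22, 27, 32, 33, 34, 39}
Set B = {13, 18, 27, 30, 33, 34, 37, 40}
Check each element of B against A:
13 ∉ A (include), 18 ∉ A (include), 27 ∈ A, 30 ∉ A (include), 33 ∈ A, 34 ∈ A, 37 ∉ A (include), 40 ∉ A (include)
Elements of B not in A: {13, 18, 30, 37, 40}

{13, 18, 30, 37, 40}


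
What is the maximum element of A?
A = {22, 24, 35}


Set A = {22, 24, 35}
Elements in ascending order: 22, 24, 35
The largest element is 35.

35


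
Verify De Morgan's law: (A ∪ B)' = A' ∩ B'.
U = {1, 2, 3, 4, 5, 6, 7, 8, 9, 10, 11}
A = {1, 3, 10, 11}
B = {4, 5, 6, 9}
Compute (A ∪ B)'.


U = {1, 2, 3, 4, 5, 6, 7, 8, 9, 10, 11}
A = {1, 3, 10, 11}, B = {4, 5, 6, 9}
A ∪ B = {1, 3, 4, 5, 6, 9, 10, 11}
(A ∪ B)' = U \ (A ∪ B) = {2, 7, 8}
Verification via A' ∩ B': A' = {2, 4, 5, 6, 7, 8, 9}, B' = {1, 2, 3, 7, 8, 10, 11}
A' ∩ B' = {2, 7, 8} ✓

{2, 7, 8}


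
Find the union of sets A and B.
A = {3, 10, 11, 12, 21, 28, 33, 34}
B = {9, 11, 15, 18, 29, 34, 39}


Set A = {3, 10, 11, 12, 21, 28, 33, 34}
Set B = {9, 11, 15, 18, 29, 34, 39}
A ∪ B includes all elements in either set.
Elements from A: {3, 10, 11, 12, 21, 28, 33, 34}
Elements from B not already included: {9, 15, 18, 29, 39}
A ∪ B = {3, 9, 10, 11, 12, 15, 18, 21, 28, 29, 33, 34, 39}

{3, 9, 10, 11, 12, 15, 18, 21, 28, 29, 33, 34, 39}


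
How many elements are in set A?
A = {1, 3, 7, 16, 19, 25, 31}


Set A = {1, 3, 7, 16, 19, 25, 31}
Listing elements: 1, 3, 7, 16, 19, 25, 31
Counting: 7 elements
|A| = 7

7


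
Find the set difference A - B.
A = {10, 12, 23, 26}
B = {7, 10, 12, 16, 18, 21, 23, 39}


Set A = {10, 12, 23, 26}
Set B = {7, 10, 12, 16, 18, 21, 23, 39}
A \ B includes elements in A that are not in B.
Check each element of A:
10 (in B, remove), 12 (in B, remove), 23 (in B, remove), 26 (not in B, keep)
A \ B = {26}

{26}


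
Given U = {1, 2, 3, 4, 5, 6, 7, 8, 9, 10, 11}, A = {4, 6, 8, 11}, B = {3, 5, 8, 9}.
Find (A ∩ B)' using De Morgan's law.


U = {1, 2, 3, 4, 5, 6, 7, 8, 9, 10, 11}
A = {4, 6, 8, 11}, B = {3, 5, 8, 9}
A ∩ B = {8}
(A ∩ B)' = U \ (A ∩ B) = {1, 2, 3, 4, 5, 6, 7, 9, 10, 11}
Verification via A' ∪ B': A' = {1, 2, 3, 5, 7, 9, 10}, B' = {1, 2, 4, 6, 7, 10, 11}
A' ∪ B' = {1, 2, 3, 4, 5, 6, 7, 9, 10, 11} ✓

{1, 2, 3, 4, 5, 6, 7, 9, 10, 11}


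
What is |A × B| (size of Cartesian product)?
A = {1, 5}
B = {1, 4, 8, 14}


Set A = {1, 5} has 2 elements.
Set B = {1, 4, 8, 14} has 4 elements.
|A × B| = |A| × |B| = 2 × 4 = 8

8


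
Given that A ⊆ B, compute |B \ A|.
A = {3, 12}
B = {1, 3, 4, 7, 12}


Set A = {3, 12}, |A| = 2
Set B = {1, 3, 4, 7, 12}, |B| = 5
Since A ⊆ B: B \ A = {1, 4, 7}
|B| - |A| = 5 - 2 = 3

3


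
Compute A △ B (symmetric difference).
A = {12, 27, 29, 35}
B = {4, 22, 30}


Set A = {12, 27, 29, 35}
Set B = {4, 22, 30}
A △ B = (A \ B) ∪ (B \ A)
Elements in A but not B: {12, 27, 29, 35}
Elements in B but not A: {4, 22, 30}
A △ B = {4, 12, 22, 27, 29, 30, 35}

{4, 12, 22, 27, 29, 30, 35}


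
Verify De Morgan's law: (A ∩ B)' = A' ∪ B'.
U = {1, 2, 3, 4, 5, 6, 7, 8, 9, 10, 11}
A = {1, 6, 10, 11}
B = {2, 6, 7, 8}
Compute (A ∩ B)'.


U = {1, 2, 3, 4, 5, 6, 7, 8, 9, 10, 11}
A = {1, 6, 10, 11}, B = {2, 6, 7, 8}
A ∩ B = {6}
(A ∩ B)' = U \ (A ∩ B) = {1, 2, 3, 4, 5, 7, 8, 9, 10, 11}
Verification via A' ∪ B': A' = {2, 3, 4, 5, 7, 8, 9}, B' = {1, 3, 4, 5, 9, 10, 11}
A' ∪ B' = {1, 2, 3, 4, 5, 7, 8, 9, 10, 11} ✓

{1, 2, 3, 4, 5, 7, 8, 9, 10, 11}


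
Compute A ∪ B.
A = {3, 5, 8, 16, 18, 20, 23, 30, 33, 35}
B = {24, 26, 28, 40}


Set A = {3, 5, 8, 16, 18, 20, 23, 30, 33, 35}
Set B = {24, 26, 28, 40}
A ∪ B includes all elements in either set.
Elements from A: {3, 5, 8, 16, 18, 20, 23, 30, 33, 35}
Elements from B not already included: {24, 26, 28, 40}
A ∪ B = {3, 5, 8, 16, 18, 20, 23, 24, 26, 28, 30, 33, 35, 40}

{3, 5, 8, 16, 18, 20, 23, 24, 26, 28, 30, 33, 35, 40}


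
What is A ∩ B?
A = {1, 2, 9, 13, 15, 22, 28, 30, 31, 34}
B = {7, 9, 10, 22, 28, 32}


Set A = {1, 2, 9, 13, 15, 22, 28, 30, 31, 34}
Set B = {7, 9, 10, 22, 28, 32}
A ∩ B includes only elements in both sets.
Check each element of A against B:
1 ✗, 2 ✗, 9 ✓, 13 ✗, 15 ✗, 22 ✓, 28 ✓, 30 ✗, 31 ✗, 34 ✗
A ∩ B = {9, 22, 28}

{9, 22, 28}


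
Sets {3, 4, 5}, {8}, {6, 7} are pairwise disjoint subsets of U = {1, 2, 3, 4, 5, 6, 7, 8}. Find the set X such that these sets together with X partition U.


U = {1, 2, 3, 4, 5, 6, 7, 8}
Shown blocks: {3, 4, 5}, {8}, {6, 7}
A partition's blocks are pairwise disjoint and cover U, so the missing block = U \ (union of shown blocks).
Union of shown blocks: {3, 4, 5, 6, 7, 8}
Missing block = U \ (union) = {1, 2}

{1, 2}


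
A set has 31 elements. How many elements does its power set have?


The set has 31 elements.
The power set contains all possible subsets.
|P(A)| = 2^|A| = 2^31 = 2147483648

2147483648


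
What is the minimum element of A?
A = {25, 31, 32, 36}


Set A = {25, 31, 32, 36}
Elements in ascending order: 25, 31, 32, 36
The smallest element is 25.

25


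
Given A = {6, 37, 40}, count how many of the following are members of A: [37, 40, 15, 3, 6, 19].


Set A = {6, 37, 40}
Candidates: [37, 40, 15, 3, 6, 19]
Check each candidate:
37 ∈ A, 40 ∈ A, 15 ∉ A, 3 ∉ A, 6 ∈ A, 19 ∉ A
Count of candidates in A: 3

3


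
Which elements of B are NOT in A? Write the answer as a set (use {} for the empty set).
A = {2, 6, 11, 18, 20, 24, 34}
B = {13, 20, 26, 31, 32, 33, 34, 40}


Set A = {2, 6, 11, 18, 20, 24, 34}
Set B = {13, 20, 26, 31, 32, 33, 34, 40}
Check each element of B against A:
13 ∉ A (include), 20 ∈ A, 26 ∉ A (include), 31 ∉ A (include), 32 ∉ A (include), 33 ∉ A (include), 34 ∈ A, 40 ∉ A (include)
Elements of B not in A: {13, 26, 31, 32, 33, 40}

{13, 26, 31, 32, 33, 40}


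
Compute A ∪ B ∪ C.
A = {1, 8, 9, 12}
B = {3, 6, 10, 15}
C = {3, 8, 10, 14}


Set A = {1, 8, 9, 12}
Set B = {3, 6, 10, 15}
Set C = {3, 8, 10, 14}
First, A ∪ B = {1, 3, 6, 8, 9, 10, 12, 15}
Then, (A ∪ B) ∪ C = {1, 3, 6, 8, 9, 10, 12, 14, 15}

{1, 3, 6, 8, 9, 10, 12, 14, 15}


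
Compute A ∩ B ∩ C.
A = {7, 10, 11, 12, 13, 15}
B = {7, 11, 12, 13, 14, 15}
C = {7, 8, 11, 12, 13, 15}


Set A = {7, 10, 11, 12, 13, 15}
Set B = {7, 11, 12, 13, 14, 15}
Set C = {7, 8, 11, 12, 13, 15}
First, A ∩ B = {7, 11, 12, 13, 15}
Then, (A ∩ B) ∩ C = {7, 11, 12, 13, 15}

{7, 11, 12, 13, 15}


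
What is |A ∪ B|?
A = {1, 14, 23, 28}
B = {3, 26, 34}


Set A = {1, 14, 23, 28}, |A| = 4
Set B = {3, 26, 34}, |B| = 3
A ∩ B = {}, |A ∩ B| = 0
|A ∪ B| = |A| + |B| - |A ∩ B| = 4 + 3 - 0 = 7

7


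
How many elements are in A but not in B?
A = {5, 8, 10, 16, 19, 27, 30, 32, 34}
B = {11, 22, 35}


Set A = {5, 8, 10, 16, 19, 27, 30, 32, 34}
Set B = {11, 22, 35}
A \ B = {5, 8, 10, 16, 19, 27, 30, 32, 34}
|A \ B| = 9

9
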